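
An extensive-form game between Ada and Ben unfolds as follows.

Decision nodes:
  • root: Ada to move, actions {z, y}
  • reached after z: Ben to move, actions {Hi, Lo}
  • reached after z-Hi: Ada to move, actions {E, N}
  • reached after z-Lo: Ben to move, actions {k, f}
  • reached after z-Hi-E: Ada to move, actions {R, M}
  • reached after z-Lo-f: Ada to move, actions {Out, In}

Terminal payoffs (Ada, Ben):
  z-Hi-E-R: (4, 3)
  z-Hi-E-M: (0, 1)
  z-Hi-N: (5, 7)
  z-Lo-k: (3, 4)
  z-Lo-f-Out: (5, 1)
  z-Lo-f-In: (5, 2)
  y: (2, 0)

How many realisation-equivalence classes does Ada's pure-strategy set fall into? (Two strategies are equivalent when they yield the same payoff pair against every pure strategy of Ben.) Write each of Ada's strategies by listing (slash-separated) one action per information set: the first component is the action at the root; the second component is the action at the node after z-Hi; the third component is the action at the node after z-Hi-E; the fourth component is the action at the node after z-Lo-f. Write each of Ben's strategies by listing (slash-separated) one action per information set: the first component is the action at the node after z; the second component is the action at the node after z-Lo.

Ada has 16 pure strategies: z/E/R/Out, z/E/R/In, z/E/M/Out, z/E/M/In, z/N/R/Out, z/N/R/In, z/N/M/Out, z/N/M/In, y/E/R/Out, y/E/R/In, y/E/M/Out, y/E/M/In, y/N/R/Out, y/N/R/In, y/N/M/Out, y/N/M/In. Columns: Hi/k, Hi/f, Lo/k, Lo/f.
{z/E/R/Out} → row (4,3) (4,3) (3,4) (5,1)
{z/E/R/In} → row (4,3) (4,3) (3,4) (5,2)
{z/E/M/Out} → row (0,1) (0,1) (3,4) (5,1)
{z/E/M/In} → row (0,1) (0,1) (3,4) (5,2)
{z/N/R/Out, z/N/M/Out} → row (5,7) (5,7) (3,4) (5,1)
{z/N/R/In, z/N/M/In} → row (5,7) (5,7) (3,4) (5,2)
{y/E/R/Out, y/E/R/In, y/E/M/Out, y/E/M/In, y/N/R/Out, y/N/R/In, y/N/M/Out, y/N/M/In} → row (2,0) (2,0) (2,0) (2,0)
That's 7 distinct rows out of 16 strategies.

7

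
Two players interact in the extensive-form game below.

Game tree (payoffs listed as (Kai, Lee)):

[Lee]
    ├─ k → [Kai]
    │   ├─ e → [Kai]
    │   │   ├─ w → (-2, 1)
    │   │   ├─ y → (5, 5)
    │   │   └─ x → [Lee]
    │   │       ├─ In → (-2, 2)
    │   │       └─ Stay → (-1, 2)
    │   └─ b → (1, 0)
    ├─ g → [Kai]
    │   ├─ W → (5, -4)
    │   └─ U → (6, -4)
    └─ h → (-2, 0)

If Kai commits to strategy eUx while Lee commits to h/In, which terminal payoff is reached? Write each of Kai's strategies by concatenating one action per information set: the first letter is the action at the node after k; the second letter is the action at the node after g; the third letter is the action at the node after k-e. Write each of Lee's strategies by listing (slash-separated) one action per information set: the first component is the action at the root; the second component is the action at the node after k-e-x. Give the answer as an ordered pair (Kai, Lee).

(-2, 0)

Trace the play path from the root:
  Lee plays h
→ terminal payoff (-2, 0).
(Kai's choice at the node after k is never reached on this path, so it doesn't affect the outcome.)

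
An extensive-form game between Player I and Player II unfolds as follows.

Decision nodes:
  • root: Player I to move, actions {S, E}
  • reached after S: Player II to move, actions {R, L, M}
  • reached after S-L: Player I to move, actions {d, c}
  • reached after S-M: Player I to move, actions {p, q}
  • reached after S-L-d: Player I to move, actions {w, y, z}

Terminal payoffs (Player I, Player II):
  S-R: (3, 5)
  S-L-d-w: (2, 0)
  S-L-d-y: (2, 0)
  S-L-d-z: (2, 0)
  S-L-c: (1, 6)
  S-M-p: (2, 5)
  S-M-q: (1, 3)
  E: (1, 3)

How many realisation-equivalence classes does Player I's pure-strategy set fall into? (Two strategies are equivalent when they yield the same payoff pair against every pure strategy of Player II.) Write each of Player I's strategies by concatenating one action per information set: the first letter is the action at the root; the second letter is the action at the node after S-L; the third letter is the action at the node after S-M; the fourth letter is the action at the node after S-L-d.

5

Player I has 24 pure strategies: Sdpw, Sdpy, Sdpz, Sdqw, Sdqy, Sdqz, Scpw, Scpy, Scpz, Scqw, Scqy, Scqz, Edpw, Edpy, Edpz, Edqw, Edqy, Edqz, Ecpw, Ecpy, Ecpz, Ecqw, Ecqy, Ecqz. Columns: R, L, M.
{Sdpw, Sdpy, Sdpz} → row (3,5) (2,0) (2,5)
{Sdqw, Sdqy, Sdqz} → row (3,5) (2,0) (1,3)
{Scpw, Scpy, Scpz} → row (3,5) (1,6) (2,5)
{Scqw, Scqy, Scqz} → row (3,5) (1,6) (1,3)
{Edpw, Edpy, Edpz, Edqw, Edqy, Edqz, Ecpw, Ecpy, Ecpz, Ecqw, Ecqy, Ecqz} → row (1,3) (1,3) (1,3)
That's 5 distinct rows out of 24 strategies.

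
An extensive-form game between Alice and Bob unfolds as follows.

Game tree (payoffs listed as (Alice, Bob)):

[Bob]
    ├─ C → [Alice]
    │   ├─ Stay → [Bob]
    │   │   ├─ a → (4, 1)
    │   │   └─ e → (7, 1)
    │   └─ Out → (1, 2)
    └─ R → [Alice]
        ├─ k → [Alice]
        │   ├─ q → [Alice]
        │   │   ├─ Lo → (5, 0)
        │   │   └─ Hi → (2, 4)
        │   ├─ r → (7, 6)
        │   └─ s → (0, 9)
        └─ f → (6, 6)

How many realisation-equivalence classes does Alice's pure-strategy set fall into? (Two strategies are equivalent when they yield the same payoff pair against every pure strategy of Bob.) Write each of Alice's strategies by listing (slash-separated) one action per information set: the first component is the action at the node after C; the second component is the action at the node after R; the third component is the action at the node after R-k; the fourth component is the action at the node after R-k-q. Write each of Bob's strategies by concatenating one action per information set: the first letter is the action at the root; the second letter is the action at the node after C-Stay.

10

Alice has 24 pure strategies: Stay/k/q/Lo, Stay/k/q/Hi, Stay/k/r/Lo, Stay/k/r/Hi, Stay/k/s/Lo, Stay/k/s/Hi, Stay/f/q/Lo, Stay/f/q/Hi, Stay/f/r/Lo, Stay/f/r/Hi, Stay/f/s/Lo, Stay/f/s/Hi, Out/k/q/Lo, Out/k/q/Hi, Out/k/r/Lo, Out/k/r/Hi, Out/k/s/Lo, Out/k/s/Hi, Out/f/q/Lo, Out/f/q/Hi, Out/f/r/Lo, Out/f/r/Hi, Out/f/s/Lo, Out/f/s/Hi. Columns: Ca, Ce, Ra, Re.
{Stay/k/q/Lo} → row (4,1) (7,1) (5,0) (5,0)
{Stay/k/q/Hi} → row (4,1) (7,1) (2,4) (2,4)
{Stay/k/r/Lo, Stay/k/r/Hi} → row (4,1) (7,1) (7,6) (7,6)
{Stay/k/s/Lo, Stay/k/s/Hi} → row (4,1) (7,1) (0,9) (0,9)
{Stay/f/q/Lo, Stay/f/q/Hi, Stay/f/r/Lo, Stay/f/r/Hi, Stay/f/s/Lo, Stay/f/s/Hi} → row (4,1) (7,1) (6,6) (6,6)
{Out/k/q/Lo} → row (1,2) (1,2) (5,0) (5,0)
{Out/k/q/Hi} → row (1,2) (1,2) (2,4) (2,4)
{Out/k/r/Lo, Out/k/r/Hi} → row (1,2) (1,2) (7,6) (7,6)
{Out/k/s/Lo, Out/k/s/Hi} → row (1,2) (1,2) (0,9) (0,9)
{Out/f/q/Lo, Out/f/q/Hi, Out/f/r/Lo, Out/f/r/Hi, Out/f/s/Lo, Out/f/s/Hi} → row (1,2) (1,2) (6,6) (6,6)
That's 10 distinct rows out of 24 strategies.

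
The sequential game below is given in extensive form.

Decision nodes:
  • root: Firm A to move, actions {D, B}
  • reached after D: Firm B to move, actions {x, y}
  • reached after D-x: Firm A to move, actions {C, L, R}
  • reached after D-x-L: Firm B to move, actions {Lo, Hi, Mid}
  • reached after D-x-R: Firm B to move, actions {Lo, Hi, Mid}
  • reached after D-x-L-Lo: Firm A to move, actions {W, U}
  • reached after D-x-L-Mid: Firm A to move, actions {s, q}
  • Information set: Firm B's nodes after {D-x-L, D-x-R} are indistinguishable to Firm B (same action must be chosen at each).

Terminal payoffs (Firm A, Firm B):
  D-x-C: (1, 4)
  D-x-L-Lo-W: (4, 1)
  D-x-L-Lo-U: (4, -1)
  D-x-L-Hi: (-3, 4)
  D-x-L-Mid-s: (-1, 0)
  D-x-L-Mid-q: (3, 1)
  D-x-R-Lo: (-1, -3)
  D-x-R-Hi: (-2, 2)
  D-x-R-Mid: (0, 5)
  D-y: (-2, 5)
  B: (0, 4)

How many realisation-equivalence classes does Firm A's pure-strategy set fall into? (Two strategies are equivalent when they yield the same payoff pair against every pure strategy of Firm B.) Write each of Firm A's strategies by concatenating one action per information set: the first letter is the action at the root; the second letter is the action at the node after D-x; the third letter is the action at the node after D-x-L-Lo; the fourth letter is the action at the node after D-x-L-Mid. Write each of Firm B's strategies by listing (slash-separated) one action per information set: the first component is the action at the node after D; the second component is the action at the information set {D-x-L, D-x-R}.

7

Firm A has 24 pure strategies: DCWs, DCWq, DCUs, DCUq, DLWs, DLWq, DLUs, DLUq, DRWs, DRWq, DRUs, DRUq, BCWs, BCWq, BCUs, BCUq, BLWs, BLWq, BLUs, BLUq, BRWs, BRWq, BRUs, BRUq. Columns: x/Lo, x/Hi, x/Mid, y/Lo, y/Hi, y/Mid.
{DCWs, DCWq, DCUs, DCUq} → row (1,4) (1,4) (1,4) (-2,5) (-2,5) (-2,5)
{DLWs} → row (4,1) (-3,4) (-1,0) (-2,5) (-2,5) (-2,5)
{DLWq} → row (4,1) (-3,4) (3,1) (-2,5) (-2,5) (-2,5)
{DLUs} → row (4,-1) (-3,4) (-1,0) (-2,5) (-2,5) (-2,5)
{DLUq} → row (4,-1) (-3,4) (3,1) (-2,5) (-2,5) (-2,5)
{DRWs, DRWq, DRUs, DRUq} → row (-1,-3) (-2,2) (0,5) (-2,5) (-2,5) (-2,5)
{BCWs, BCWq, BCUs, BCUq, BLWs, BLWq, BLUs, BLUq, BRWs, BRWq, BRUs, BRUq} → row (0,4) (0,4) (0,4) (0,4) (0,4) (0,4)
That's 7 distinct rows out of 24 strategies.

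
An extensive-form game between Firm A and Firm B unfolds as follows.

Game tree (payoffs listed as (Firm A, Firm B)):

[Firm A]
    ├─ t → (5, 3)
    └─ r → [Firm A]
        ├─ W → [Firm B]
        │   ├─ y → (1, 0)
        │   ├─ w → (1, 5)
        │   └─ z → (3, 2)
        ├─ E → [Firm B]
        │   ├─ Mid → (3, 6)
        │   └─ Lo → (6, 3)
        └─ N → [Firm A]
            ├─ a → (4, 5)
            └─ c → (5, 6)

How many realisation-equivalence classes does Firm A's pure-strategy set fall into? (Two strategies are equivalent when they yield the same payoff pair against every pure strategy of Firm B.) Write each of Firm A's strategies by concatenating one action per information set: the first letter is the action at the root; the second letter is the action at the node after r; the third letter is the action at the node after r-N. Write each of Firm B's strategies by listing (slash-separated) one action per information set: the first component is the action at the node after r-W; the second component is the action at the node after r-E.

5

Firm A has 12 pure strategies: tWa, tWc, tEa, tEc, tNa, tNc, rWa, rWc, rEa, rEc, rNa, rNc. Columns: y/Mid, y/Lo, w/Mid, w/Lo, z/Mid, z/Lo.
{tWa, tWc, tEa, tEc, tNa, tNc} → row (5,3) (5,3) (5,3) (5,3) (5,3) (5,3)
{rWa, rWc} → row (1,0) (1,0) (1,5) (1,5) (3,2) (3,2)
{rEa, rEc} → row (3,6) (6,3) (3,6) (6,3) (3,6) (6,3)
{rNa} → row (4,5) (4,5) (4,5) (4,5) (4,5) (4,5)
{rNc} → row (5,6) (5,6) (5,6) (5,6) (5,6) (5,6)
That's 5 distinct rows out of 12 strategies.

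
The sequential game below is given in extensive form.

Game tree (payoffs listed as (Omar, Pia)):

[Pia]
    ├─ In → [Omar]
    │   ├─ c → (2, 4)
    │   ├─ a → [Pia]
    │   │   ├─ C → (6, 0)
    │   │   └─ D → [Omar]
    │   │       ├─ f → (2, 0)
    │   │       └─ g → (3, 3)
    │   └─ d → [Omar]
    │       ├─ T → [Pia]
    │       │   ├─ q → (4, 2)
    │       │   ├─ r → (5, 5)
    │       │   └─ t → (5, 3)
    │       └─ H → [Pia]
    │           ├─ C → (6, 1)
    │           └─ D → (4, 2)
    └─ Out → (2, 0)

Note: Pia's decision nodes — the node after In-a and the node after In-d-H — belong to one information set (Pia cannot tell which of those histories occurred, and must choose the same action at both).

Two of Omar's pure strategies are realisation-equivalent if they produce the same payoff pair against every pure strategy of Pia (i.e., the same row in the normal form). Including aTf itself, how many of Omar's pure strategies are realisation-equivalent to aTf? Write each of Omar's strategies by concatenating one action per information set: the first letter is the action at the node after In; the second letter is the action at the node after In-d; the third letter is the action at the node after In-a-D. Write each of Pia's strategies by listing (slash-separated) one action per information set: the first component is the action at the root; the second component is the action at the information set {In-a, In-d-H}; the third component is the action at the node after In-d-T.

Row for aTf (columns In/C/q, In/C/r, In/C/t, In/D/q, In/D/r, In/D/t, Out/C/q, Out/C/r, Out/C/t, Out/D/q, Out/D/r, Out/D/t): (6,0) (6,0) (6,0) (2,0) (2,0) (2,0) (2,0) (2,0) (2,0) (2,0) (2,0) (2,0).
Under aTf, Omar's choice at the node after In-d can never be reached regardless of what Pia does, so varying those choices leaves every outcome unchanged.
Holding the reachable choices fixed and varying the unreachable one freely already gives 2 equivalent strategies.
No other strategy reproduces this row, so those 2 are the full class: aTf, aHf.

2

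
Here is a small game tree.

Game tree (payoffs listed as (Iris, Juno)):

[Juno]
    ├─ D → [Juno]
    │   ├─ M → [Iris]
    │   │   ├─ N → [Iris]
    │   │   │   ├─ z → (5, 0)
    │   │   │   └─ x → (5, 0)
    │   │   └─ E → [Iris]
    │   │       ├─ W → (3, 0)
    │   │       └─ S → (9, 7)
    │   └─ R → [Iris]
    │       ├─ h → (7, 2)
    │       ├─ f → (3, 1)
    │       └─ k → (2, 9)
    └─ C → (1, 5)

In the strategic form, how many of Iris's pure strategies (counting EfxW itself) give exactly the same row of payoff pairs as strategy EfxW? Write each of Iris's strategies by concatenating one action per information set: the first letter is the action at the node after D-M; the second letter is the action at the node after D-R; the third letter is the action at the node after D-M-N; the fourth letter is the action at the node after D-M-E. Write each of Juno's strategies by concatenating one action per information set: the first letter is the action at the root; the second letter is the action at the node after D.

2

Row for EfxW (columns DM, DR, CM, CR): (3,0) (3,1) (1,5) (1,5).
Under EfxW, Iris's choice at the node after D-M-N can never be reached regardless of what Juno does, so varying those choices leaves every outcome unchanged.
Holding the reachable choices fixed and varying the unreachable one freely already gives 2 equivalent strategies.
No other strategy reproduces this row, so those 2 are the full class: EfzW, EfxW.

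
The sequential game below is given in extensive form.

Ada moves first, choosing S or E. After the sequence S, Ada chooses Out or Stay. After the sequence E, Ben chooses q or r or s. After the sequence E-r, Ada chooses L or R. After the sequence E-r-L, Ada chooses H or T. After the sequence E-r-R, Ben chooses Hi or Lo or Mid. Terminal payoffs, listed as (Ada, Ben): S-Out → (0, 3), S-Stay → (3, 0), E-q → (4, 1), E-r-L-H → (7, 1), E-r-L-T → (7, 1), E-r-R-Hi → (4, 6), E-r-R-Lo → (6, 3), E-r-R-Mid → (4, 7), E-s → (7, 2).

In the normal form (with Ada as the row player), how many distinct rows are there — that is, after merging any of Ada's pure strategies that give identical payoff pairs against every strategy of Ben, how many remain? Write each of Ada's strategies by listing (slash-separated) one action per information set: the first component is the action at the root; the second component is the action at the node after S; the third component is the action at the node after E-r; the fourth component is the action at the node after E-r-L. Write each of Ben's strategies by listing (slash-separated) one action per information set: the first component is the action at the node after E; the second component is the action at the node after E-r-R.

Ada has 16 pure strategies: S/Out/L/H, S/Out/L/T, S/Out/R/H, S/Out/R/T, S/Stay/L/H, S/Stay/L/T, S/Stay/R/H, S/Stay/R/T, E/Out/L/H, E/Out/L/T, E/Out/R/H, E/Out/R/T, E/Stay/L/H, E/Stay/L/T, E/Stay/R/H, E/Stay/R/T. Columns: q/Hi, q/Lo, q/Mid, r/Hi, r/Lo, r/Mid, s/Hi, s/Lo, s/Mid.
{S/Out/L/H, S/Out/L/T, S/Out/R/H, S/Out/R/T} → row (0,3) (0,3) (0,3) (0,3) (0,3) (0,3) (0,3) (0,3) (0,3)
{S/Stay/L/H, S/Stay/L/T, S/Stay/R/H, S/Stay/R/T} → row (3,0) (3,0) (3,0) (3,0) (3,0) (3,0) (3,0) (3,0) (3,0)
{E/Out/L/H, E/Out/L/T, E/Stay/L/H, E/Stay/L/T} → row (4,1) (4,1) (4,1) (7,1) (7,1) (7,1) (7,2) (7,2) (7,2)
{E/Out/R/H, E/Out/R/T, E/Stay/R/H, E/Stay/R/T} → row (4,1) (4,1) (4,1) (4,6) (6,3) (4,7) (7,2) (7,2) (7,2)
That's 4 distinct rows out of 16 strategies.

4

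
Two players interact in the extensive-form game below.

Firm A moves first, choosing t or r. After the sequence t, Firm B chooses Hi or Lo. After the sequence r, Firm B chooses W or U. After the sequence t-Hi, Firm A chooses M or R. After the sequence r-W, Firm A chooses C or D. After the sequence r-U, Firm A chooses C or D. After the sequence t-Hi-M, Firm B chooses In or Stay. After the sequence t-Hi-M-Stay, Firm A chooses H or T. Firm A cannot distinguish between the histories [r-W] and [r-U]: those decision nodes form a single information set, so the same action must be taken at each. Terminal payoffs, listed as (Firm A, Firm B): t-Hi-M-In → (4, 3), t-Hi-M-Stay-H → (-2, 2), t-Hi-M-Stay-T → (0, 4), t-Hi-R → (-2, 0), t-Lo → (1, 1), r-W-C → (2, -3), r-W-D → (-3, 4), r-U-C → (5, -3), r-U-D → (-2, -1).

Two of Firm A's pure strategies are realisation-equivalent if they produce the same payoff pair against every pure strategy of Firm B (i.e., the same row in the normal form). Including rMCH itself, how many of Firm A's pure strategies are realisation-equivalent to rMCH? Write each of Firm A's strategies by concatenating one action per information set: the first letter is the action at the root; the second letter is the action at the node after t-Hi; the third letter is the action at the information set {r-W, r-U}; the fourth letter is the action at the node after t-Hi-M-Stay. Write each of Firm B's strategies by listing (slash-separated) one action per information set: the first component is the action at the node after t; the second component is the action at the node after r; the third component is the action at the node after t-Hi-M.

Row for rMCH (columns Hi/W/In, Hi/W/Stay, Hi/U/In, Hi/U/Stay, Lo/W/In, Lo/W/Stay, Lo/U/In, Lo/U/Stay): (2,-3) (2,-3) (5,-3) (5,-3) (2,-3) (2,-3) (5,-3) (5,-3).
Under rMCH, Firm A's choice at the node after t-Hi and at the node after t-Hi-M-Stay can never be reached regardless of what Firm B does, so varying those choices leaves every outcome unchanged.
Holding the reachable choices fixed and varying the unreachable ones freely already gives 2 × 2 = 4 equivalent strategies.
No other strategy reproduces this row, so those 4 are the full class: rMCH, rMCT, rRCH, rRCT.

4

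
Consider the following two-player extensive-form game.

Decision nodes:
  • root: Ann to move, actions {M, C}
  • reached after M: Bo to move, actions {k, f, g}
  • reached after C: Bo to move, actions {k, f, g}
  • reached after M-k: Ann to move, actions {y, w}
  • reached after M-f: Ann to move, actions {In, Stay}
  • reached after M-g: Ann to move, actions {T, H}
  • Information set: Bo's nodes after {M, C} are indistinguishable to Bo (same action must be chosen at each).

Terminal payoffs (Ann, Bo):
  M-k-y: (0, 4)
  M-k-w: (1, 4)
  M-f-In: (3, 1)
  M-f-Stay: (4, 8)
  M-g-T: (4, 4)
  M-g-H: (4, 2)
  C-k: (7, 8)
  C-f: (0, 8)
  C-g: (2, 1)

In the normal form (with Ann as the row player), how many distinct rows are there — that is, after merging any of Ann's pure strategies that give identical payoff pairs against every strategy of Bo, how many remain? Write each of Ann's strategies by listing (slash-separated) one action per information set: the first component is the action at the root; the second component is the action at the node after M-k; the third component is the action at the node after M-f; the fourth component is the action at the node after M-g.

Ann has 16 pure strategies: M/y/In/T, M/y/In/H, M/y/Stay/T, M/y/Stay/H, M/w/In/T, M/w/In/H, M/w/Stay/T, M/w/Stay/H, C/y/In/T, C/y/In/H, C/y/Stay/T, C/y/Stay/H, C/w/In/T, C/w/In/H, C/w/Stay/T, C/w/Stay/H. Columns: k, f, g.
{M/y/In/T} → row (0,4) (3,1) (4,4)
{M/y/In/H} → row (0,4) (3,1) (4,2)
{M/y/Stay/T} → row (0,4) (4,8) (4,4)
{M/y/Stay/H} → row (0,4) (4,8) (4,2)
{M/w/In/T} → row (1,4) (3,1) (4,4)
{M/w/In/H} → row (1,4) (3,1) (4,2)
{M/w/Stay/T} → row (1,4) (4,8) (4,4)
{M/w/Stay/H} → row (1,4) (4,8) (4,2)
{C/y/In/T, C/y/In/H, C/y/Stay/T, C/y/Stay/H, C/w/In/T, C/w/In/H, C/w/Stay/T, C/w/Stay/H} → row (7,8) (0,8) (2,1)
That's 9 distinct rows out of 16 strategies.

9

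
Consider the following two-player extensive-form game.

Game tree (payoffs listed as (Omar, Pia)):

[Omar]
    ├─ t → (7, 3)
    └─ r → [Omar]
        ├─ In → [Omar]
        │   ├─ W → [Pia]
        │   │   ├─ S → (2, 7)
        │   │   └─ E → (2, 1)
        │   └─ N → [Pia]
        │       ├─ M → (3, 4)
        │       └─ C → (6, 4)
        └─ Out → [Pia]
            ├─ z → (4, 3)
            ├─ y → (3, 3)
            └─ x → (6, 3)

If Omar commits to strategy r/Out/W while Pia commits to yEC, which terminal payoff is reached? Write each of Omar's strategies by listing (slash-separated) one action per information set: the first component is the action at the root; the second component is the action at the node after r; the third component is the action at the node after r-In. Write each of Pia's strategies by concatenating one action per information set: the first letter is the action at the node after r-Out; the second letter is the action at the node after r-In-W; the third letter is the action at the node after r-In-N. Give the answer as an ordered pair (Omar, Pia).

(3, 3)

Trace the play path from the root:
  Omar plays r
  Omar plays Out at [r]
  Pia plays y at [r-Out]
→ terminal payoff (3, 3).
(Omar's choice at the node after r-In is never reached on this path, so it doesn't affect the outcome.)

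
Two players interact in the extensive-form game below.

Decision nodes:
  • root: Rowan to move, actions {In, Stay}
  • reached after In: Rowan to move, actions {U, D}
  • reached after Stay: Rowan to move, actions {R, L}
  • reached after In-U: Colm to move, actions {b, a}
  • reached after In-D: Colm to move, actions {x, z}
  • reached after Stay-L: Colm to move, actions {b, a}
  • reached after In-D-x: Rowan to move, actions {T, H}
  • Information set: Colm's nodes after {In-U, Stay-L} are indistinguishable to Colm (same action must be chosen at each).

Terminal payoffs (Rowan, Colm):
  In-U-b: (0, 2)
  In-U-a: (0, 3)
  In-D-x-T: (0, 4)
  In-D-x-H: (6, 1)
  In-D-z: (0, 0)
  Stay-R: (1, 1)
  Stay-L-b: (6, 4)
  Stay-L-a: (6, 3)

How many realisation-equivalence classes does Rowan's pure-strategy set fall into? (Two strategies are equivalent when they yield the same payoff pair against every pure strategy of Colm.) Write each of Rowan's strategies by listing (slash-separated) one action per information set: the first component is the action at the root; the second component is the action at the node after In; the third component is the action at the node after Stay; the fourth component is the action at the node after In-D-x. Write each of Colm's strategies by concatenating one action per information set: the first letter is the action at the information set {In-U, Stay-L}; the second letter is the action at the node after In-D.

Rowan has 16 pure strategies: In/U/R/T, In/U/R/H, In/U/L/T, In/U/L/H, In/D/R/T, In/D/R/H, In/D/L/T, In/D/L/H, Stay/U/R/T, Stay/U/R/H, Stay/U/L/T, Stay/U/L/H, Stay/D/R/T, Stay/D/R/H, Stay/D/L/T, Stay/D/L/H. Columns: bx, bz, ax, az.
{In/U/R/T, In/U/R/H, In/U/L/T, In/U/L/H} → row (0,2) (0,2) (0,3) (0,3)
{In/D/R/T, In/D/L/T} → row (0,4) (0,0) (0,4) (0,0)
{In/D/R/H, In/D/L/H} → row (6,1) (0,0) (6,1) (0,0)
{Stay/U/R/T, Stay/U/R/H, Stay/D/R/T, Stay/D/R/H} → row (1,1) (1,1) (1,1) (1,1)
{Stay/U/L/T, Stay/U/L/H, Stay/D/L/T, Stay/D/L/H} → row (6,4) (6,4) (6,3) (6,3)
That's 5 distinct rows out of 16 strategies.

5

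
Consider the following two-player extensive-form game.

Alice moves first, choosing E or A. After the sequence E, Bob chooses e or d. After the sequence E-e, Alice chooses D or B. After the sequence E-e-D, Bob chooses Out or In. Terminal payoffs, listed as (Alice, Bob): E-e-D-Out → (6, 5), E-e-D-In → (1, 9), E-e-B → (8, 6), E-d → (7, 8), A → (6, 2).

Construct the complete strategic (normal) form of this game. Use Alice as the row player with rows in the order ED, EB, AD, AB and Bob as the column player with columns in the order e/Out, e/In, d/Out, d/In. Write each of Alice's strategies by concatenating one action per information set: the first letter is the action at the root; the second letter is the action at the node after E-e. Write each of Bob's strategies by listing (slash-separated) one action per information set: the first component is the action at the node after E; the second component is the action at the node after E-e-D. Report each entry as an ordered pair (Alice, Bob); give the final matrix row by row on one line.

ED: (6,5) (1,9) (7,8) (7,8) | EB: (8,6) (8,6) (7,8) (7,8) | AD: (6,2) (6,2) (6,2) (6,2) | AB: (6,2) (6,2) (6,2) (6,2)

Row ED: e/Out→(6,5), e/In→(1,9), d/Out→(7,8), d/In→(7,8)
Row EB: e/Out→(8,6), e/In→(8,6), d/Out→(7,8), d/In→(7,8)
Row AD: e/Out→(6,2), e/In→(6,2), d/Out→(6,2), d/In→(6,2)
Row AB: e/Out→(6,2), e/In→(6,2), d/Out→(6,2), d/In→(6,2)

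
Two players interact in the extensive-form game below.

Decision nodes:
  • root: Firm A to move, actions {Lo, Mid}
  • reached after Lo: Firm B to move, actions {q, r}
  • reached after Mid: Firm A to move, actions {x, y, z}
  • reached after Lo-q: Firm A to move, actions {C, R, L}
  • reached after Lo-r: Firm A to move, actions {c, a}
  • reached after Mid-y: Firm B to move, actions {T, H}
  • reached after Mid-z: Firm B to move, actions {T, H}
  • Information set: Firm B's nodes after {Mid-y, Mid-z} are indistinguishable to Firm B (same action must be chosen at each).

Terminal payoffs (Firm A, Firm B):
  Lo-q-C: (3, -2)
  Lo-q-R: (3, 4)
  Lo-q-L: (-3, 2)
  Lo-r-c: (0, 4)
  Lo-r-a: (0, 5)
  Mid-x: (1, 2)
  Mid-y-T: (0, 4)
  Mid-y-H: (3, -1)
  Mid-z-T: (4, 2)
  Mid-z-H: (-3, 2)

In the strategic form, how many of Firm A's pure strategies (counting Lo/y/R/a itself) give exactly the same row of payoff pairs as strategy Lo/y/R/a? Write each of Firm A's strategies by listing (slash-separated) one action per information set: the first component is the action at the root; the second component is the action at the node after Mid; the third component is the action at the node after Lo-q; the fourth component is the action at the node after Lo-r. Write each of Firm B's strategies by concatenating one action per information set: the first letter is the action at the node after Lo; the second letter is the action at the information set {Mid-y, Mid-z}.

Row for Lo/y/R/a (columns qT, qH, rT, rH): (3,4) (3,4) (0,5) (0,5).
Under Lo/y/R/a, Firm A's choice at the node after Mid can never be reached regardless of what Firm B does, so varying those choices leaves every outcome unchanged.
Holding the reachable choices fixed and varying the unreachable one freely already gives 3 equivalent strategies.
No other strategy reproduces this row, so those 3 are the full class: Lo/x/R/a, Lo/y/R/a, Lo/z/R/a.

3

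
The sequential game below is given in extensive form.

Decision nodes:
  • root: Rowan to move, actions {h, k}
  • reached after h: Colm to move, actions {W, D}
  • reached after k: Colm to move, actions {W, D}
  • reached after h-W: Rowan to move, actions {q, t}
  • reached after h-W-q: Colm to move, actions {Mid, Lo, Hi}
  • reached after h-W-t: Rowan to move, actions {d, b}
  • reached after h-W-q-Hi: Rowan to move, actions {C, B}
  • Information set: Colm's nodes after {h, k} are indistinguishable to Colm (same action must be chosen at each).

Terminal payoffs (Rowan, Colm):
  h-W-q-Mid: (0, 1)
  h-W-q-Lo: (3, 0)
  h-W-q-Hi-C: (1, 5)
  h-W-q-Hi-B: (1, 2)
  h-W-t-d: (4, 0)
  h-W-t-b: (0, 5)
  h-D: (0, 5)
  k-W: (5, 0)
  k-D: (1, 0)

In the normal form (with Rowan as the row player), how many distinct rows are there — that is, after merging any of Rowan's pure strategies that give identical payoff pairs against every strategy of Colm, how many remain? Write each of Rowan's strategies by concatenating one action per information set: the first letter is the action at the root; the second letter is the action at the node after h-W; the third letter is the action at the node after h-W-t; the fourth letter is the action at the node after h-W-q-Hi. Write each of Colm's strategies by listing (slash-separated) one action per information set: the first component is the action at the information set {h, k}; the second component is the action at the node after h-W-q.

5

Rowan has 16 pure strategies: hqdC, hqdB, hqbC, hqbB, htdC, htdB, htbC, htbB, kqdC, kqdB, kqbC, kqbB, ktdC, ktdB, ktbC, ktbB. Columns: W/Mid, W/Lo, W/Hi, D/Mid, D/Lo, D/Hi.
{hqdC, hqbC} → row (0,1) (3,0) (1,5) (0,5) (0,5) (0,5)
{hqdB, hqbB} → row (0,1) (3,0) (1,2) (0,5) (0,5) (0,5)
{htdC, htdB} → row (4,0) (4,0) (4,0) (0,5) (0,5) (0,5)
{htbC, htbB} → row (0,5) (0,5) (0,5) (0,5) (0,5) (0,5)
{kqdC, kqdB, kqbC, kqbB, ktdC, ktdB, ktbC, ktbB} → row (5,0) (5,0) (5,0) (1,0) (1,0) (1,0)
That's 5 distinct rows out of 16 strategies.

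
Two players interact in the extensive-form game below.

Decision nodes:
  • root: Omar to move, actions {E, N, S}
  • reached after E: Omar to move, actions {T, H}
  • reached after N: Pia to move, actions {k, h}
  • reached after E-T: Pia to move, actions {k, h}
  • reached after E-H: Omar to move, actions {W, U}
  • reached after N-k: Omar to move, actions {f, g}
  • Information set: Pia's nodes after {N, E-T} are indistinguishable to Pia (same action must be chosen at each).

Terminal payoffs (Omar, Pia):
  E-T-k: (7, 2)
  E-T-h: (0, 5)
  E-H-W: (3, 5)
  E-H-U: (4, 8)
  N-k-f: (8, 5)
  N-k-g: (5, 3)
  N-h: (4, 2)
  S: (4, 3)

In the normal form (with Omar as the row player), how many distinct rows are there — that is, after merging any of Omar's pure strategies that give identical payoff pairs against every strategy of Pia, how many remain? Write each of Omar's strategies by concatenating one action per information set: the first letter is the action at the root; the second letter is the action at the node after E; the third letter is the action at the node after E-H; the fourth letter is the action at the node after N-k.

Omar has 24 pure strategies: ETWf, ETWg, ETUf, ETUg, EHWf, EHWg, EHUf, EHUg, NTWf, NTWg, NTUf, NTUg, NHWf, NHWg, NHUf, NHUg, STWf, STWg, STUf, STUg, SHWf, SHWg, SHUf, SHUg. Columns: k, h.
{ETWf, ETWg, ETUf, ETUg} → row (7,2) (0,5)
{EHWf, EHWg} → row (3,5) (3,5)
{EHUf, EHUg} → row (4,8) (4,8)
{NTWf, NTUf, NHWf, NHUf} → row (8,5) (4,2)
{NTWg, NTUg, NHWg, NHUg} → row (5,3) (4,2)
{STWf, STWg, STUf, STUg, SHWf, SHWg, SHUf, SHUg} → row (4,3) (4,3)
That's 6 distinct rows out of 24 strategies.

6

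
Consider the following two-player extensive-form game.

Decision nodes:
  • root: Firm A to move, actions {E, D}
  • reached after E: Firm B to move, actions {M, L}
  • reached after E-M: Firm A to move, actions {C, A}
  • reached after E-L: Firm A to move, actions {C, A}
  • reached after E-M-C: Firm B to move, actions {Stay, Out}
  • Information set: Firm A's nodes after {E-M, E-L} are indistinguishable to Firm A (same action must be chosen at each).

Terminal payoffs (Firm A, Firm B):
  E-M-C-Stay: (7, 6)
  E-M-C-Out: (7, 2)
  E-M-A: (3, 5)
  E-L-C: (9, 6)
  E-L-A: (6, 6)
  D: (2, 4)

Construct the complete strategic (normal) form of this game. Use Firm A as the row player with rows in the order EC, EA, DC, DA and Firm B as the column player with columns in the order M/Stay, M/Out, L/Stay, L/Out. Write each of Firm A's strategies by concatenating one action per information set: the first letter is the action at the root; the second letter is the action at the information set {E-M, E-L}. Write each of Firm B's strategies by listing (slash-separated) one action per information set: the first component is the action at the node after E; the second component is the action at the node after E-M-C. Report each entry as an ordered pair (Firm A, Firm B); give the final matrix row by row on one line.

EC: (7,6) (7,2) (9,6) (9,6) | EA: (3,5) (3,5) (6,6) (6,6) | DC: (2,4) (2,4) (2,4) (2,4) | DA: (2,4) (2,4) (2,4) (2,4)

Row EC: M/Stay→(7,6), M/Out→(7,2), L/Stay→(9,6), L/Out→(9,6)
Row EA: M/Stay→(3,5), M/Out→(3,5), L/Stay→(6,6), L/Out→(6,6)
Row DC: M/Stay→(2,4), M/Out→(2,4), L/Stay→(2,4), L/Out→(2,4)
Row DA: M/Stay→(2,4), M/Out→(2,4), L/Stay→(2,4), L/Out→(2,4)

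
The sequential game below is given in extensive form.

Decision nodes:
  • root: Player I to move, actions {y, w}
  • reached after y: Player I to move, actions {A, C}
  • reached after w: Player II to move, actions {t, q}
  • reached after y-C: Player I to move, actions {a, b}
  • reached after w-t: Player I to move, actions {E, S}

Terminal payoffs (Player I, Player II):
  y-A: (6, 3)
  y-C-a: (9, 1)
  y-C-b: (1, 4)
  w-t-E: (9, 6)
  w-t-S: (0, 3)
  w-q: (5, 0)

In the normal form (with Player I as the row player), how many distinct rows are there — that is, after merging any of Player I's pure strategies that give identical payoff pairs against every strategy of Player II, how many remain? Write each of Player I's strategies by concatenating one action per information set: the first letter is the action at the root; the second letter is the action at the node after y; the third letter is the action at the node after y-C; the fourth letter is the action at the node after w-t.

Player I has 16 pure strategies: yAaE, yAaS, yAbE, yAbS, yCaE, yCaS, yCbE, yCbS, wAaE, wAaS, wAbE, wAbS, wCaE, wCaS, wCbE, wCbS. Columns: t, q.
{yAaE, yAaS, yAbE, yAbS} → row (6,3) (6,3)
{yCaE, yCaS} → row (9,1) (9,1)
{yCbE, yCbS} → row (1,4) (1,4)
{wAaE, wAbE, wCaE, wCbE} → row (9,6) (5,0)
{wAaS, wAbS, wCaS, wCbS} → row (0,3) (5,0)
That's 5 distinct rows out of 16 strategies.

5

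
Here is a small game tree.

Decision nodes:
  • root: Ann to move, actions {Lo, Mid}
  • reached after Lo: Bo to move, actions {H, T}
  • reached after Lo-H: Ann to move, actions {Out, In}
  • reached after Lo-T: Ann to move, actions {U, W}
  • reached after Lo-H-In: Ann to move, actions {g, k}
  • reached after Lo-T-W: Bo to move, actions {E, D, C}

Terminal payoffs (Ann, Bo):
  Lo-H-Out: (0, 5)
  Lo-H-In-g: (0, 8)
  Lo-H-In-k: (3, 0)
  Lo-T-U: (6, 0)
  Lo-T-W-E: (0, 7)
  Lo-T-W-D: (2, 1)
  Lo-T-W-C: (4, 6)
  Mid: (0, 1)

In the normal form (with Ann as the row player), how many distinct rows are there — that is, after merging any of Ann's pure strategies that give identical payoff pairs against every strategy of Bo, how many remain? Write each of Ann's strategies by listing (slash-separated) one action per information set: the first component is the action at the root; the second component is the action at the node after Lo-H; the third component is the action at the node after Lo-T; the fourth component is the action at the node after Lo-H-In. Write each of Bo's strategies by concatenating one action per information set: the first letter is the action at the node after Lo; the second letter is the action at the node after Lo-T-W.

Ann has 16 pure strategies: Lo/Out/U/g, Lo/Out/U/k, Lo/Out/W/g, Lo/Out/W/k, Lo/In/U/g, Lo/In/U/k, Lo/In/W/g, Lo/In/W/k, Mid/Out/U/g, Mid/Out/U/k, Mid/Out/W/g, Mid/Out/W/k, Mid/In/U/g, Mid/In/U/k, Mid/In/W/g, Mid/In/W/k. Columns: HE, HD, HC, TE, TD, TC.
{Lo/Out/U/g, Lo/Out/U/k} → row (0,5) (0,5) (0,5) (6,0) (6,0) (6,0)
{Lo/Out/W/g, Lo/Out/W/k} → row (0,5) (0,5) (0,5) (0,7) (2,1) (4,6)
{Lo/In/U/g} → row (0,8) (0,8) (0,8) (6,0) (6,0) (6,0)
{Lo/In/U/k} → row (3,0) (3,0) (3,0) (6,0) (6,0) (6,0)
{Lo/In/W/g} → row (0,8) (0,8) (0,8) (0,7) (2,1) (4,6)
{Lo/In/W/k} → row (3,0) (3,0) (3,0) (0,7) (2,1) (4,6)
{Mid/Out/U/g, Mid/Out/U/k, Mid/Out/W/g, Mid/Out/W/k, Mid/In/U/g, Mid/In/U/k, Mid/In/W/g, Mid/In/W/k} → row (0,1) (0,1) (0,1) (0,1) (0,1) (0,1)
That's 7 distinct rows out of 16 strategies.

7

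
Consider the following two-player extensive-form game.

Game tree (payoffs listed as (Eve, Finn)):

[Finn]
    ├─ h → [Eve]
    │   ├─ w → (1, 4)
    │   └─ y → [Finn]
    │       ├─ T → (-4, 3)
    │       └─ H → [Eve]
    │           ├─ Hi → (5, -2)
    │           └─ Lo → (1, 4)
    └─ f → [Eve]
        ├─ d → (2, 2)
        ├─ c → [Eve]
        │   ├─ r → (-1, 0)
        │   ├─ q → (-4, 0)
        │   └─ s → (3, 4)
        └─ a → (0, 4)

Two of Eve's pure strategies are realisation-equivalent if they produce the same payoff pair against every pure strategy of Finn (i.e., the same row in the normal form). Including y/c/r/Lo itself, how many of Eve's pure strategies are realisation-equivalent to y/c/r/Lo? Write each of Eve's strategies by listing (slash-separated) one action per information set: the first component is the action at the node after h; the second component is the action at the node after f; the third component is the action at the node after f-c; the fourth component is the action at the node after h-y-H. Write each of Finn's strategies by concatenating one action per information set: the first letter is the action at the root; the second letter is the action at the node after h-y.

Row for y/c/r/Lo (columns hT, hH, fT, fH): (-4,3) (1,4) (-1,0) (-1,0).
Every one of Eve's information sets is on the play path for some reply by Finn when Eve follows y/c/r/Lo.
Changing the action at any of them therefore changes at least one column, so only y/c/r/Lo itself gives this row.

1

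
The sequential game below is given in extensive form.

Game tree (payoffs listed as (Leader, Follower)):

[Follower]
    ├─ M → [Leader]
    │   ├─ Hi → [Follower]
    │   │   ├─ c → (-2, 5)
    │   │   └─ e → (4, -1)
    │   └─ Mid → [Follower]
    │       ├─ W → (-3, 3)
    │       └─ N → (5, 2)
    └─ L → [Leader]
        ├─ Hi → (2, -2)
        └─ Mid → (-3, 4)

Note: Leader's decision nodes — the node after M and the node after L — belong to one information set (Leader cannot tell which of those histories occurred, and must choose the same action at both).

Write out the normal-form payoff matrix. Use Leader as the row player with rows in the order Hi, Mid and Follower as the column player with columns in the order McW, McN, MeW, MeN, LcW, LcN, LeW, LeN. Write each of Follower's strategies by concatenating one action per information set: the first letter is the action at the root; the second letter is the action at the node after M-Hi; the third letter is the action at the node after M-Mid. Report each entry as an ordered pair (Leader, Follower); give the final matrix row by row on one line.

Row Hi: McW→(-2,5), McN→(-2,5), MeW→(4,-1), MeN→(4,-1), LcW→(2,-2), LcN→(2,-2), LeW→(2,-2), LeN→(2,-2)
Row Mid: McW→(-3,3), McN→(5,2), MeW→(-3,3), MeN→(5,2), LcW→(-3,4), LcN→(-3,4), LeW→(-3,4), LeN→(-3,4)

Hi: (-2,5) (-2,5) (4,-1) (4,-1) (2,-2) (2,-2) (2,-2) (2,-2) | Mid: (-3,3) (5,2) (-3,3) (5,2) (-3,4) (-3,4) (-3,4) (-3,4)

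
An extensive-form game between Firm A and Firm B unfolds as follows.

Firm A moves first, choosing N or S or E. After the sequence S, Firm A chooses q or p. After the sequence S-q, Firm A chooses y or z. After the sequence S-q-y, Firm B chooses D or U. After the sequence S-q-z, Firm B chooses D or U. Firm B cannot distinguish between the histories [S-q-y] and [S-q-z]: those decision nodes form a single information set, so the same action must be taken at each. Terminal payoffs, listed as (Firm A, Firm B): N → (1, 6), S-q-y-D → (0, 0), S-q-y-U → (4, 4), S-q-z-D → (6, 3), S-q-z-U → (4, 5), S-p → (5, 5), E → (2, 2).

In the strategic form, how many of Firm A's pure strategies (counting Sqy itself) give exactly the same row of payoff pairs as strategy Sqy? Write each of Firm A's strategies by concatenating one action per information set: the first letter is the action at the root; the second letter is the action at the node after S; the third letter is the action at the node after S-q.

Row for Sqy (columns D, U): (0,0) (4,4).
Every one of Firm A's information sets is on the play path for some reply by Firm B when Firm A follows Sqy.
Changing the action at any of them therefore changes at least one column, so only Sqy itself gives this row.

1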